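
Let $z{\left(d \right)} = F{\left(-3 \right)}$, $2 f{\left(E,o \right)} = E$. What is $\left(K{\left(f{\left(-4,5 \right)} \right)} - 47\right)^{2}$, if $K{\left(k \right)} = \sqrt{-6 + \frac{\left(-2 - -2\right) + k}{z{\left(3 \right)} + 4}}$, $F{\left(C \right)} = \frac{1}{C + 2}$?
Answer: $\frac{6607}{3} - \frac{188 i \sqrt{15}}{3} \approx 2202.3 - 242.71 i$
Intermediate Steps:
$f{\left(E,o \right)} = \frac{E}{2}$
$F{\left(C \right)} = \frac{1}{2 + C}$
$z{\left(d \right)} = -1$ ($z{\left(d \right)} = \frac{1}{2 - 3} = \frac{1}{-1} = -1$)
$K{\left(k \right)} = \sqrt{-6 + \frac{k}{3}}$ ($K{\left(k \right)} = \sqrt{-6 + \frac{\left(-2 - -2\right) + k}{-1 + 4}} = \sqrt{-6 + \frac{\left(-2 + 2\right) + k}{3}} = \sqrt{-6 + \left(0 + k\right) \frac{1}{3}} = \sqrt{-6 + k \frac{1}{3}} = \sqrt{-6 + \frac{k}{3}}$)
$\left(K{\left(f{\left(-4,5 \right)} \right)} - 47\right)^{2} = \left(\frac{\sqrt{-54 + 3 \cdot \frac{1}{2} \left(-4\right)}}{3} - 47\right)^{2} = \left(\frac{\sqrt{-54 + 3 \left(-2\right)}}{3} - 47\right)^{2} = \left(\frac{\sqrt{-54 - 6}}{3} - 47\right)^{2} = \left(\frac{\sqrt{-60}}{3} - 47\right)^{2} = \left(\frac{2 i \sqrt{15}}{3} - 47\right)^{2} = \left(-47 + \frac{2 i \sqrt{15}}{3}\right)^{2}$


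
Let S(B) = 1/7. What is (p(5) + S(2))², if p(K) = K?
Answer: 1296/49 ≈ 26.449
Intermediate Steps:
S(B) = ⅐
(p(5) + S(2))² = (5 + ⅐)² = (36/7)² = 1296/49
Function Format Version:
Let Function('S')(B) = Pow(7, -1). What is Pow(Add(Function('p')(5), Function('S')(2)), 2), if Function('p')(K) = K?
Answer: Rational(1296, 49) ≈ 26.449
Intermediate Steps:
Function('S')(B) = Rational(1, 7)
Pow(Add(Function('p')(5), Function('S')(2)), 2) = Pow(Add(5, Rational(1, 7)), 2) = Pow(Rational(36, 7), 2) = Rational(1296, 49)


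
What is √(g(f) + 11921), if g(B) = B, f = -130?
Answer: √11791 ≈ 108.59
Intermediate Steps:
√(g(f) + 11921) = √(-130 + 11921) = √11791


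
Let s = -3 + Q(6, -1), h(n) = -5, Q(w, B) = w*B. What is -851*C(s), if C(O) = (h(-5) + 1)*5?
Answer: 17020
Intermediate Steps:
Q(w, B) = B*w
s = -9 (s = -3 - 1*6 = -3 - 6 = -9)
C(O) = -20 (C(O) = (-5 + 1)*5 = -4*5 = -20)
-851*C(s) = -851*(-20) = 17020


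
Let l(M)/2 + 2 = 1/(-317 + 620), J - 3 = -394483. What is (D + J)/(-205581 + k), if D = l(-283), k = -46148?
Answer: 119528650/76273887 ≈ 1.5671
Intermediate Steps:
J = -394480 (J = 3 - 394483 = -394480)
l(M) = -1210/303 (l(M) = -4 + 2/(-317 + 620) = -4 + 2/303 = -1210/303)
D = -1210/303 ≈ -3.9934
(D + J)/(-205581 + k) = (-1210/303 - 394480)/(-205581 - 46148) = -119528650/303/(-251729) = -119528650/303*(-1/251729) = 119528650/76273887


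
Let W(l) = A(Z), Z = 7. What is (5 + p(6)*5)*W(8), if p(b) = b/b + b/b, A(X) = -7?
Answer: -105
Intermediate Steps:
W(l) = -7
p(b) = 2 (p(b) = 1 + 1 = 2)
(5 + p(6)*5)*W(8) = (5 + 2*5)*(-7) = (5 + 10)*(-7) = 15*(-7) = -105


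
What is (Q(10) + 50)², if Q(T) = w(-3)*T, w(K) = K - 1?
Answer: 100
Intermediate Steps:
w(K) = -1 + K
Q(T) = -4*T (Q(T) = (-1 - 3)*T = -4*T)
(Q(10) + 50)² = (-4*10 + 50)² = (-40 + 50)² = 10² = 100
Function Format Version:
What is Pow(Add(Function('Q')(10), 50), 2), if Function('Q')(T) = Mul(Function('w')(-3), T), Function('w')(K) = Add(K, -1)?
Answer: 100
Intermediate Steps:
Function('w')(K) = Add(-1, K)
Function('Q')(T) = Mul(-4, T) (Function('Q')(T) = Mul(Add(-1, -3), T) = Mul(-4, T))
Pow(Add(Function('Q')(10), 50), 2) = Pow(Add(Mul(-4, 10), 50), 2) = Pow(Add(-40, 50), 2) = Pow(10, 2) = 100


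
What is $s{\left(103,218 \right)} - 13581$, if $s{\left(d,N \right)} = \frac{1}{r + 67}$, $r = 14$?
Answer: $- \frac{1100060}{81} \approx -13581.0$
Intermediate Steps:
$s{\left(d,N \right)} = \frac{1}{81}$ ($s{\left(d,N \right)} = \frac{1}{14 + 67} = \frac{1}{81}$)
$s{\left(103,218 \right)} - 13581 = \frac{1}{81} - 13581 = - \frac{1100060}{81}$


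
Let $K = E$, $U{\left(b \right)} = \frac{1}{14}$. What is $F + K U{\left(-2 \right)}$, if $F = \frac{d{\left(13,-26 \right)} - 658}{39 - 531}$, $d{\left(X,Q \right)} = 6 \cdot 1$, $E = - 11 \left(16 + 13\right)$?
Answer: $- \frac{36955}{1722} \approx -21.461$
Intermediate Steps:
$E = -319$ ($E = \left(-11\right) 29 = -319$)
$U{\left(b \right)} = \frac{1}{14}$
$d{\left(X,Q \right)} = 6$
$K = -319$
$F = \frac{163}{123}$ ($F = \frac{6 - 658}{39 - 531} = - \frac{652}{-492} = \left(-652\right) \left(- \frac{1}{492}\right) = \frac{163}{123} \approx 1.3252$)
$F + K U{\left(-2 \right)} = \frac{163}{123} - \frac{319}{14} = - \frac{36955}{1722}$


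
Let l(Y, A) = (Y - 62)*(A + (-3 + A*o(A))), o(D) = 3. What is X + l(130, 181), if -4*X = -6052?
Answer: 50541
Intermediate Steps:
X = 1513 (X = -¼*(-6052) = 1513)
l(Y, A) = (-62 + Y)*(-3 + 4*A) (l(Y, A) = (Y - 62)*(A + (-3 + A*3)) = (-62 + Y)*(A + (-3 + 3*A)) = (-62 + Y)*(-3 + 4*A))
X + l(130, 181) = 1513 + (186 - 248*181 - 3*130 + 4*181*130) = 1513 + (186 - 44888 - 390 + 94120) = 1513 + 49028 = 50541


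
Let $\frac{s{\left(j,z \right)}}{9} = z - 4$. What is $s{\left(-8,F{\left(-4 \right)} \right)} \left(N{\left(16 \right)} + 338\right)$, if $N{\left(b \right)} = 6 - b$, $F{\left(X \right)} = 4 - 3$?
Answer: $-8856$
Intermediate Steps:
$F{\left(X \right)} = 1$
$s{\left(j,z \right)} = -36 + 9 z$ ($s{\left(j,z \right)} = 9 \left(z - 4\right) = 9 \left(-4 + z\right) = -36 + 9 z$)
$s{\left(-8,F{\left(-4 \right)} \right)} \left(N{\left(16 \right)} + 338\right) = \left(-36 + 9 \cdot 1\right) \left(\left(6 - 16\right) + 338\right) = \left(-36 + 9\right) \left(\left(6 - 16\right) + 338\right) = - 27 \left(-10 + 338\right) = \left(-27\right) 328 = -8856$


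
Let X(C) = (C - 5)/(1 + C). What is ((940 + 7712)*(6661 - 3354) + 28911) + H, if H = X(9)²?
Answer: 716026879/25 ≈ 2.8641e+7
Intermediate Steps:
X(C) = (-5 + C)/(1 + C)
H = 4/25 (H = ((-5 + 9)/(1 + 9))² = (4/10)² = ((⅒)*4)² = (⅖)² = 4/25 ≈ 0.16000)
((940 + 7712)*(6661 - 3354) + 28911) + H = ((940 + 7712)*(6661 - 3354) + 28911) + 4/25 = (8652*3307 + 28911) + 4/25 = (28612164 + 28911) + 4/25 = 28641075 + 4/25 = 716026879/25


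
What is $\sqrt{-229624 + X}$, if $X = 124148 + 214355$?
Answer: $\sqrt{108879} \approx 329.97$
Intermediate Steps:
$X = 338503$
$\sqrt{-229624 + X} = \sqrt{-229624 + 338503} = \sqrt{108879}$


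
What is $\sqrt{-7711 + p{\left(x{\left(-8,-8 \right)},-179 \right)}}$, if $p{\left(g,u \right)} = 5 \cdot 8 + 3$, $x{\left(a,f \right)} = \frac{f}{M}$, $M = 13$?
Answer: $6 i \sqrt{213} \approx 87.567 i$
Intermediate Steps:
$x{\left(a,f \right)} = \frac{f}{13}$
$p{\left(g,u \right)} = 43$ ($p{\left(g,u \right)} = 40 + 3 = 43$)
$\sqrt{-7711 + p{\left(x{\left(-8,-8 \right)},-179 \right)}} = \sqrt{-7711 + 43} = \sqrt{-7668} = 6 i \sqrt{213}$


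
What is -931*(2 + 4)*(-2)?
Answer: 11172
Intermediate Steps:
-931*(2 + 4)*(-2) = -5586*(-2) = -931*(-12) = 11172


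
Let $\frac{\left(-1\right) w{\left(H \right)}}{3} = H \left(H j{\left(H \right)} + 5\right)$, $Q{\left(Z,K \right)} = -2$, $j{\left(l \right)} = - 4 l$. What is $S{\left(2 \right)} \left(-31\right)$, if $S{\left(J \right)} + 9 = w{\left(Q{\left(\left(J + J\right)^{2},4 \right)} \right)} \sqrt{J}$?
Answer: $279 + 2046 \sqrt{2} \approx 3172.5$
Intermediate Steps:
$w{\left(H \right)} = - 3 H \left(5 - 4 H^{2}\right)$ ($w{\left(H \right)} = - 3 H \left(H \left(- 4 H\right) + 5\right) = - 3 H \left(- 4 H^{2} + 5\right) = - 3 H \left(5 - 4 H^{2}\right)$)
$S{\left(J \right)} = -9 - 66 \sqrt{J}$ ($S{\left(J \right)} = -9 + \left(\left(-15\right) \left(-2\right) + 12 \left(-2\right)^{3}\right) \sqrt{J} = -9 + \left(30 + 12 \left(-8\right)\right) \sqrt{J} = -9 + \left(30 - 96\right) \sqrt{J} = -9 - 66 \sqrt{J}$)
$S{\left(2 \right)} \left(-31\right) = \left(-9 - 66 \sqrt{2}\right) \left(-31\right) = 279 + 2046 \sqrt{2}$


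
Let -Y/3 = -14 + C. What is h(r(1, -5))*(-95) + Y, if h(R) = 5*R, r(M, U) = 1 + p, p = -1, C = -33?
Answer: 141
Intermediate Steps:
Y = 141 (Y = -3*(-14 - 33) = -3*(-47) = 141)
r(M, U) = 0 (r(M, U) = 1 - 1 = 0)
h(r(1, -5))*(-95) + Y = (5*0)*(-95) + 141 = 0*(-95) + 141 = 0 + 141 = 141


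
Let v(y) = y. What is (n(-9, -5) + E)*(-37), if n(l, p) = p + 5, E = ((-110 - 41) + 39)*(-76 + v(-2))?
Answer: -323232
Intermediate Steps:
E = 8736 (E = ((-110 - 41) + 39)*(-76 - 2) = (-151 + 39)*(-78) = -112*(-78) = 8736)
n(l, p) = 5 + p
(n(-9, -5) + E)*(-37) = ((5 - 5) + 8736)*(-37) = (0 + 8736)*(-37) = 8736*(-37) = -323232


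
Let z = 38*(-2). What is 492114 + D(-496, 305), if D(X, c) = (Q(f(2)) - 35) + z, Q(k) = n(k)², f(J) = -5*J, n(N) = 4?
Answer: 492019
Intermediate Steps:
z = -76
Q(k) = 16 (Q(k) = 4² = 16)
D(X, c) = -95 (D(X, c) = (16 - 35) - 76 = -19 - 76 = -95)
492114 + D(-496, 305) = 492114 - 95 = 492019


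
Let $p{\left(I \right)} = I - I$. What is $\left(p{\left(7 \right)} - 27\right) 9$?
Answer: $-243$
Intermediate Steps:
$p{\left(I \right)} = 0$
$\left(p{\left(7 \right)} - 27\right) 9 = \left(0 - 27\right) 9 = \left(-27\right) 9 = -243$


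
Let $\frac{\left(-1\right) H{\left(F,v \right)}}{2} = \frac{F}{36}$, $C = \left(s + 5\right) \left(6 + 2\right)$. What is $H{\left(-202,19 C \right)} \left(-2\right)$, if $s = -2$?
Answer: $- \frac{202}{9} \approx -22.444$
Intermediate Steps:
$C = 24$ ($C = \left(-2 + 5\right) \left(6 + 2\right) = 3 \cdot 8 = 24$)
$H{\left(F,v \right)} = - \frac{F}{18}$ ($H{\left(F,v \right)} = - 2 \frac{F}{36} = - \frac{F}{18}$)
$H{\left(-202,19 C \right)} \left(-2\right) = \left(- \frac{1}{18}\right) \left(-202\right) \left(-2\right) = \frac{101}{9} \left(-2\right) = - \frac{202}{9}$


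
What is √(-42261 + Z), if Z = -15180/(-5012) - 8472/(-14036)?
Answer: 4*I*√421954833079941/399707 ≈ 205.57*I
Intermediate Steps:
Z = 15970509/4396777 (Z = -15180*(-1/5012) - 8472*(-1/14036) = 3795/1253 + 2118/3509 = 15970509/4396777 ≈ 3.6323)
√(-42261 + Z) = √(-42261 + 15970509/4396777) = √(-185796222288/4396777) = 4*I*√421954833079941/399707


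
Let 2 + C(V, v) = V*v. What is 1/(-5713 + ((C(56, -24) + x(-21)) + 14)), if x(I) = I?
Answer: -1/7066 ≈ -0.00014152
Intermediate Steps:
C(V, v) = -2 + V*v
1/(-5713 + ((C(56, -24) + x(-21)) + 14)) = 1/(-5713 + (((-2 + 56*(-24)) - 21) + 14)) = 1/(-5713 + (((-2 - 1344) - 21) + 14)) = 1/(-5713 + ((-1346 - 21) + 14)) = 1/(-5713 + (-1367 + 14)) = 1/(-5713 - 1353) = 1/(-7066) = -1/7066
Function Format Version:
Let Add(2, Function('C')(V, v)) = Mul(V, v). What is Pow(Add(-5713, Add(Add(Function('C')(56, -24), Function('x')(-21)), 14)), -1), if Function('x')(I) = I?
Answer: Rational(-1, 7066) ≈ -0.00014152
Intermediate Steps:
Function('C')(V, v) = Add(-2, Mul(V, v))
Pow(Add(-5713, Add(Add(Function('C')(56, -24), Function('x')(-21)), 14)), -1) = Pow(Add(-5713, Add(Add(Add(-2, Mul(56, -24)), -21), 14)), -1) = Pow(Add(-5713, Add(Add(Add(-2, -1344), -21), 14)), -1) = Pow(Add(-5713, Add(Add(-1346, -21), 14)), -1) = Pow(Add(-5713, Add(-1367, 14)), -1) = Pow(Add(-5713, -1353), -1) = Pow(-7066, -1) = Rational(-1, 7066)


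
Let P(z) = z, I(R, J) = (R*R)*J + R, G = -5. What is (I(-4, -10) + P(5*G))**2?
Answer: 35721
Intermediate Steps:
I(R, J) = R + J*R**2 (I(R, J) = R**2*J + R = J*R**2 + R = R + J*R**2)
(I(-4, -10) + P(5*G))**2 = (-4*(1 - 10*(-4)) + 5*(-5))**2 = (-4*(1 + 40) - 25)**2 = (-4*41 - 25)**2 = (-164 - 25)**2 = (-189)**2 = 35721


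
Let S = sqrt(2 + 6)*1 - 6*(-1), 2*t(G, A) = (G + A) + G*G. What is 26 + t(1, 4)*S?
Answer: 44 + 6*sqrt(2) ≈ 52.485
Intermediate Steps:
t(G, A) = A/2 + G/2 + G**2/2 (t(G, A) = ((G + A) + G*G)/2 = ((A + G) + G**2)/2 = (A + G + G**2)/2 = A/2 + G/2 + G**2/2)
S = 6 + 2*sqrt(2) (S = sqrt(8)*1 + 6 = (2*sqrt(2))*1 + 6 = 2*sqrt(2) + 6 = 6 + 2*sqrt(2) ≈ 8.8284)
26 + t(1, 4)*S = 26 + ((1/2)*4 + (1/2)*1 + (1/2)*1**2)*(6 + 2*sqrt(2)) = 26 + (2 + 1/2 + (1/2)*1)*(6 + 2*sqrt(2)) = 26 + (2 + 1/2 + 1/2)*(6 + 2*sqrt(2)) = 26 + 3*(6 + 2*sqrt(2)) = 26 + (18 + 6*sqrt(2)) = 44 + 6*sqrt(2)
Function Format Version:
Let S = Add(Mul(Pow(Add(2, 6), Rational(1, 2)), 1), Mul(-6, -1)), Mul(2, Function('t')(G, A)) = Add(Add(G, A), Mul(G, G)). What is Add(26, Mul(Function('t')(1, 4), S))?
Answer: Add(44, Mul(6, Pow(2, Rational(1, 2)))) ≈ 52.485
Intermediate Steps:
Function('t')(G, A) = Add(Mul(Rational(1, 2), A), Mul(Rational(1, 2), G), Mul(Rational(1, 2), Pow(G, 2))) (Function('t')(G, A) = Mul(Rational(1, 2), Add(Add(G, A), Mul(G, G))) = Mul(Rational(1, 2), Add(Add(A, G), Pow(G, 2))) = Mul(Rational(1, 2), Add(A, G, Pow(G, 2))) = Add(Mul(Rational(1, 2), A), Mul(Rational(1, 2), G), Mul(Rational(1, 2), Pow(G, 2))))
S = Add(6, Mul(2, Pow(2, Rational(1, 2)))) (S = Add(Mul(Pow(8, Rational(1, 2)), 1), 6) = Add(Mul(Mul(2, Pow(2, Rational(1, 2))), 1), 6) = Add(Mul(2, Pow(2, Rational(1, 2))), 6) = Add(6, Mul(2, Pow(2, Rational(1, 2)))) ≈ 8.8284)
Add(26, Mul(Function('t')(1, 4), S)) = Add(26, Mul(Add(Mul(Rational(1, 2), 4), Mul(Rational(1, 2), 1), Mul(Rational(1, 2), Pow(1, 2))), Add(6, Mul(2, Pow(2, Rational(1, 2)))))) = Add(26, Mul(Add(2, Rational(1, 2), Mul(Rational(1, 2), 1)), Add(6, Mul(2, Pow(2, Rational(1, 2)))))) = Add(26, Mul(Add(2, Rational(1, 2), Rational(1, 2)), Add(6, Mul(2, Pow(2, Rational(1, 2)))))) = Add(26, Mul(3, Add(6, Mul(2, Pow(2, Rational(1, 2)))))) = Add(26, Add(18, Mul(6, Pow(2, Rational(1, 2))))) = Add(44, Mul(6, Pow(2, Rational(1, 2))))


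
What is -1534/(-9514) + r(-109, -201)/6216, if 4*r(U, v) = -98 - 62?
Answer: 572174/3696189 ≈ 0.15480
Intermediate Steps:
r(U, v) = -40 (r(U, v) = (-98 - 62)/4 = (¼)*(-160) = -40)
-1534/(-9514) + r(-109, -201)/6216 = -1534/(-9514) - 40/6216 = -1534*(-1/9514) - 40*1/6216 = 767/4757 - 5/777 = 572174/3696189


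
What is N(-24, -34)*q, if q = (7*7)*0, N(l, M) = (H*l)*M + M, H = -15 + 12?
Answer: 0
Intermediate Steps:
H = -3
N(l, M) = M - 3*M*l (N(l, M) = (-3*l)*M + M = -3*M*l + M = M - 3*M*l)
q = 0 (q = 49*0 = 0)
N(-24, -34)*q = -34*(1 - 3*(-24))*0 = -34*(1 + 72)*0 = -34*73*0 = -2482*0 = 0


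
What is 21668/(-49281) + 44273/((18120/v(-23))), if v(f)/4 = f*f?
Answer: 384694471379/74414310 ≈ 5169.6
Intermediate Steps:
v(f) = 4*f² (v(f) = 4*(f*f) = 4*f²)
21668/(-49281) + 44273/((18120/v(-23))) = 21668/(-49281) + 44273/((18120/((4*(-23)²)))) = 21668*(-1/49281) + 44273/((18120/((4*529)))) = -21668/49281 + 44273/((18120/2116)) = -21668/49281 + 44273/((18120*(1/2116))) = -21668/49281 + 44273/(4530/529) = -21668/49281 + 44273*(529/4530) = -21668/49281 + 23420417/4530 = 384694471379/74414310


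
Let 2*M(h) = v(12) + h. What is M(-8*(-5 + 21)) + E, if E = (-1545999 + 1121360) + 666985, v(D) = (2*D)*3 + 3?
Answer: 484639/2 ≈ 2.4232e+5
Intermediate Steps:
v(D) = 3 + 6*D (v(D) = 6*D + 3 = 3 + 6*D)
E = 242346 (E = -424639 + 666985 = 242346)
M(h) = 75/2 + h/2 (M(h) = ((3 + 6*12) + h)/2 = ((3 + 72) + h)/2 = (75 + h)/2 = 75/2 + h/2)
M(-8*(-5 + 21)) + E = (75/2 + (-8*(-5 + 21))/2) + 242346 = (75/2 + (-8*16)/2) + 242346 = (75/2 + (½)*(-128)) + 242346 = (75/2 - 64) + 242346 = -53/2 + 242346 = 484639/2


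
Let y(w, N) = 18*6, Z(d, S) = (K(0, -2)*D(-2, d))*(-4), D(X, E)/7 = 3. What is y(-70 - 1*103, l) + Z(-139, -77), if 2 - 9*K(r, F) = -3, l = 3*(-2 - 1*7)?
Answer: 184/3 ≈ 61.333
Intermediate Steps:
l = -27 (l = 3*(-2 - 7) = 3*(-9) = -27)
D(X, E) = 21 (D(X, E) = 7*3 = 21)
K(r, F) = 5/9 (K(r, F) = 2/9 - 1/9*(-3) = 2/9 + 1/3 = 5/9)
Z(d, S) = -140/3 (Z(d, S) = ((5/9)*21)*(-4) = (35/3)*(-4) = -140/3)
y(w, N) = 108
y(-70 - 1*103, l) + Z(-139, -77) = 108 - 140/3 = 184/3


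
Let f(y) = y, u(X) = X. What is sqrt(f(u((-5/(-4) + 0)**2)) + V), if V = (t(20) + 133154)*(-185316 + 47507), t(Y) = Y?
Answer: 9*I*sqrt(3625200151)/4 ≈ 1.3547e+5*I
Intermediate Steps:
V = -18352575766 (V = (20 + 133154)*(-185316 + 47507) = 133174*(-137809) = -18352575766)
sqrt(f(u((-5/(-4) + 0)**2)) + V) = sqrt((-5/(-4) + 0)**2 - 18352575766) = sqrt((-5*(-1/4) + 0)**2 - 18352575766) = sqrt((5/4 + 0)**2 - 18352575766) = sqrt((5/4)**2 - 18352575766) = sqrt(25/16 - 18352575766) = sqrt(-293641212231/16) = 9*I*sqrt(3625200151)/4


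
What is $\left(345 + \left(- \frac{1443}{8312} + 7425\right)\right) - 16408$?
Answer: $- \frac{71800499}{8312} \approx -8638.2$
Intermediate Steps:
$\left(345 + \left(- \frac{1443}{8312} + 7425\right)\right) - 16408 = \left(345 + \frac{61715157}{8312}\right) - 16408 = \frac{64582797}{8312} - 16408 = - \frac{71800499}{8312}$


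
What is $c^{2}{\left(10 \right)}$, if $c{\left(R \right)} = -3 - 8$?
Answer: $121$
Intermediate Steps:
$c{\left(R \right)} = -11$ ($c{\left(R \right)} = -3 - 8 = -11$)
$c^{2}{\left(10 \right)} = \left(-11\right)^{2} = 121$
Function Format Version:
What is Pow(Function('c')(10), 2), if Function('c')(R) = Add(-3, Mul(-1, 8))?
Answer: 121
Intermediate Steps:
Function('c')(R) = -11 (Function('c')(R) = Add(-3, -8) = -11)
Pow(Function('c')(10), 2) = Pow(-11, 2) = 121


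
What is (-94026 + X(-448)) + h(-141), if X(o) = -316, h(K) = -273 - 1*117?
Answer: -94732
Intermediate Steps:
h(K) = -390 (h(K) = -273 - 117 = -390)
(-94026 + X(-448)) + h(-141) = (-94026 - 316) - 390 = -94342 - 390 = -94732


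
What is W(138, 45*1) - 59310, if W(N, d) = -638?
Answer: -59948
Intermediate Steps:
W(138, 45*1) - 59310 = -638 - 59310 = -59948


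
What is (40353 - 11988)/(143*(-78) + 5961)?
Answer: -9455/1731 ≈ -5.4622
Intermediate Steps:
(40353 - 11988)/(143*(-78) + 5961) = 28365/(-11154 + 5961) = 28365/(-5193) = 28365*(-1/5193) = -9455/1731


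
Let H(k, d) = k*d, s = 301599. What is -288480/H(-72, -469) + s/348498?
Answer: -418288463/54481854 ≈ -7.6776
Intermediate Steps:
H(k, d) = d*k
-288480/H(-72, -469) + s/348498 = -288480/((-469*(-72))) + 301599/348498 = -288480/33768 + 301599*(1/348498) = -288480*1/33768 + 33511/38722 = -12020/1407 + 33511/38722 = -418288463/54481854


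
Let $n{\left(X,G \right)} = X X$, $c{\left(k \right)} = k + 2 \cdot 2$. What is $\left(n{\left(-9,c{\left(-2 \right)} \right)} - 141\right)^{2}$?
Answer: $3600$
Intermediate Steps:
$c{\left(k \right)} = 4 + k$ ($c{\left(k \right)} = k + 4 = 4 + k$)
$n{\left(X,G \right)} = X^{2}$
$\left(n{\left(-9,c{\left(-2 \right)} \right)} - 141\right)^{2} = \left(\left(-9\right)^{2} - 141\right)^{2} = \left(81 - 141\right)^{2} = \left(-60\right)^{2} = 3600$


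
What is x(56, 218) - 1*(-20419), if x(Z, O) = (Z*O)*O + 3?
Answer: 2681766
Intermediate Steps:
x(Z, O) = 3 + Z*O**2 (x(Z, O) = (O*Z)*O + 3 = Z*O**2 + 3 = 3 + Z*O**2)
x(56, 218) - 1*(-20419) = (3 + 56*218**2) - 1*(-20419) = (3 + 56*47524) + 20419 = (3 + 2661344) + 20419 = 2661347 + 20419 = 2681766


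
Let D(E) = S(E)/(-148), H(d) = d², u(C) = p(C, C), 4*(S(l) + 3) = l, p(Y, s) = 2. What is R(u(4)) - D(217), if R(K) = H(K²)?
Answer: 9677/592 ≈ 16.346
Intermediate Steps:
S(l) = -3 + l/4
u(C) = 2
D(E) = 3/148 - E/592 (D(E) = (-3 + E/4)/(-148) = (-3 + E/4)*(-1/148) = 3/148 - E/592)
R(K) = K⁴ (R(K) = (K²)² = K⁴)
R(u(4)) - D(217) = 2⁴ - (3/148 - 1/592*217) = 16 - (3/148 - 217/592) = 16 - 1*(-205/592) = 16 + 205/592 = 9677/592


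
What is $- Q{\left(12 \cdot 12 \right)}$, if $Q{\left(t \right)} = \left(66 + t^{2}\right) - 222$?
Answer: $-20580$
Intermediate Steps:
$Q{\left(t \right)} = -156 + t^{2}$
$- Q{\left(12 \cdot 12 \right)} = - (-156 + \left(12 \cdot 12\right)^{2}) = - (-156 + 144^{2}) = - (-156 + 20736) = \left(-1\right) 20580 = -20580$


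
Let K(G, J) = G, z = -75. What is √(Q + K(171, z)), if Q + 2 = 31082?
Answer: √31251 ≈ 176.78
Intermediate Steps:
Q = 31080 (Q = -2 + 31082 = 31080)
√(Q + K(171, z)) = √(31080 + 171) = √31251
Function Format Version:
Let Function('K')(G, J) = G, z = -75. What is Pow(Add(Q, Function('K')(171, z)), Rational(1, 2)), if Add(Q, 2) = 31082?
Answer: Pow(31251, Rational(1, 2)) ≈ 176.78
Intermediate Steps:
Q = 31080 (Q = Add(-2, 31082) = 31080)
Pow(Add(Q, Function('K')(171, z)), Rational(1, 2)) = Pow(Add(31080, 171), Rational(1, 2)) = Pow(31251, Rational(1, 2))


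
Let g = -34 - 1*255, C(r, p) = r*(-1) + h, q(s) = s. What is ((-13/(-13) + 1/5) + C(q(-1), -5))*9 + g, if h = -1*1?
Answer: -1391/5 ≈ -278.20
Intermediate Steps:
h = -1
C(r, p) = -1 - r (C(r, p) = r*(-1) - 1 = -r - 1 = -1 - r)
g = -289 (g = -34 - 255 = -289)
((-13/(-13) + 1/5) + C(q(-1), -5))*9 + g = ((-13/(-13) + 1/5) + (-1 - 1*(-1)))*9 - 289 = ((-13*(-1/13) + 1*(⅕)) + (-1 + 1))*9 - 289 = ((1 + ⅕) + 0)*9 - 289 = (6/5 + 0)*9 - 289 = (6/5)*9 - 289 = 54/5 - 289 = -1391/5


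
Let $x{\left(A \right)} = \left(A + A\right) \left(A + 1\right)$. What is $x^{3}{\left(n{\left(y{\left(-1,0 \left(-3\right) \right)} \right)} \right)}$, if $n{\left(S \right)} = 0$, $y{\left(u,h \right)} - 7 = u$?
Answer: $0$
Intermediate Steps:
$y{\left(u,h \right)} = 7 + u$
$x{\left(A \right)} = 2 A \left(1 + A\right)$
$x^{3}{\left(n{\left(y{\left(-1,0 \left(-3\right) \right)} \right)} \right)} = \left(2 \cdot 0 \left(1 + 0\right)\right)^{3} = \left(2 \cdot 0 \cdot 1\right)^{3} = 0^{3} = 0$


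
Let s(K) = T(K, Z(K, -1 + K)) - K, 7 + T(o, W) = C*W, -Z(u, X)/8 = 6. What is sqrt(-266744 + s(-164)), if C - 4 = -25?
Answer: I*sqrt(265579) ≈ 515.34*I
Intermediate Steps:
Z(u, X) = -48 (Z(u, X) = -8*6 = -48)
C = -21 (C = 4 - 25 = -21)
T(o, W) = -7 - 21*W
s(K) = 1001 - K (s(K) = (-7 - 21*(-48)) - K = (-7 + 1008) - K = 1001 - K)
sqrt(-266744 + s(-164)) = sqrt(-266744 + (1001 - 1*(-164))) = sqrt(-266744 + (1001 + 164)) = sqrt(-266744 + 1165) = sqrt(-265579) = I*sqrt(265579)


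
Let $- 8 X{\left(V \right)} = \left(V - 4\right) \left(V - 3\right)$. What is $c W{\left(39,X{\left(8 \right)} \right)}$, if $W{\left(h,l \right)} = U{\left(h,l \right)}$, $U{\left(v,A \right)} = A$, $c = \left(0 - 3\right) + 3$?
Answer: $0$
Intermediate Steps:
$c = 0$ ($c = -3 + 3 = 0$)
$X{\left(V \right)} = - \frac{\left(-4 + V\right) \left(-3 + V\right)}{8}$ ($X{\left(V \right)} = - \frac{\left(V - 4\right) \left(V - 3\right)}{8} = - \frac{\left(-4 + V\right) \left(-3 + V\right)}{8}$)
$W{\left(h,l \right)} = l$
$c W{\left(39,X{\left(8 \right)} \right)} = 0 \left(- \frac{3}{2} - \frac{8^{2}}{8} + \frac{7}{8} \cdot 8\right) = 0 \left(- \frac{3}{2} - 8 + 7\right) = 0 \left(- \frac{5}{2}\right) = 0$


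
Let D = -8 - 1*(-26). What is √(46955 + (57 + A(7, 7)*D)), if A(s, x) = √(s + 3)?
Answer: √(47012 + 18*√10) ≈ 216.95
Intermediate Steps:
A(s, x) = √(3 + s)
D = 18 (D = -8 + 26 = 18)
√(46955 + (57 + A(7, 7)*D)) = √(46955 + (57 + √(3 + 7)*18)) = √(46955 + (57 + √10*18)) = √(46955 + (57 + 18*√10)) = √(47012 + 18*√10)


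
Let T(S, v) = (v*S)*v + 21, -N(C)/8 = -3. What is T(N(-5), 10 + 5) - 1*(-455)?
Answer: 5876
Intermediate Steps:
N(C) = 24 (N(C) = -8*(-3) = 24)
T(S, v) = 21 + S*v² (T(S, v) = (S*v)*v + 21 = S*v² + 21 = 21 + S*v²)
T(N(-5), 10 + 5) - 1*(-455) = (21 + 24*(10 + 5)²) - 1*(-455) = (21 + 24*15²) + 455 = (21 + 24*225) + 455 = (21 + 5400) + 455 = 5421 + 455 = 5876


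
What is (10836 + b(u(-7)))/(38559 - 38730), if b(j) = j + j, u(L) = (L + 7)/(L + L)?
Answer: -1204/19 ≈ -63.368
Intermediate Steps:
u(L) = (7 + L)/(2*L) (u(L) = (7 + L)/((2*L)) = (7 + L)*(1/(2*L)) = (7 + L)/(2*L))
b(j) = 2*j
(10836 + b(u(-7)))/(38559 - 38730) = (10836 + 2*((½)*(7 - 7)/(-7)))/(38559 - 38730) = (10836 + 2*((½)*(-⅐)*0))/(-171) = (10836 + 2*0)*(-1/171) = (10836 + 0)*(-1/171) = 10836*(-1/171) = -1204/19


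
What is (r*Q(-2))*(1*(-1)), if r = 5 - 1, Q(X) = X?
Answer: 8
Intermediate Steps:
r = 4
(r*Q(-2))*(1*(-1)) = (4*(-2))*(1*(-1)) = -8*(-1) = 8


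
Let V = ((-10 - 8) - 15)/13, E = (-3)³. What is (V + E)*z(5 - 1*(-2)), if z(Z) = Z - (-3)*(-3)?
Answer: 768/13 ≈ 59.077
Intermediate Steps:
z(Z) = -9 + Z (z(Z) = Z - 1*9 = Z - 9 = -9 + Z)
E = -27
V = -33/13 (V = (-18 - 15)*(1/13) = -33*1/13 = -33/13 ≈ -2.5385)
(V + E)*z(5 - 1*(-2)) = (-33/13 - 27)*(-9 + (5 - 1*(-2))) = -384*(-9 + (5 + 2))/13 = -384*(-9 + 7)/13 = -384/13*(-2) = 768/13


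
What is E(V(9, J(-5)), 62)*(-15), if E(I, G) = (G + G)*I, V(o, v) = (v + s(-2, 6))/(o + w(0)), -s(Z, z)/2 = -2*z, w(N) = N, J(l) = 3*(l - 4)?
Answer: 620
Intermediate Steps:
J(l) = -12 + 3*l (J(l) = 3*(-4 + l) = -12 + 3*l)
s(Z, z) = 4*z (s(Z, z) = -(-4)*z = 4*z)
V(o, v) = (24 + v)/o (V(o, v) = (v + 4*6)/(o + 0) = (v + 24)/o = (24 + v)/o)
E(I, G) = 2*G*I (E(I, G) = (2*G)*I = 2*G*I)
E(V(9, J(-5)), 62)*(-15) = (2*62*((24 + (-12 + 3*(-5)))/9))*(-15) = (2*62*((24 + (-12 - 15))/9))*(-15) = (2*62*((24 - 27)/9))*(-15) = (2*62*((1/9)*(-3)))*(-15) = (2*62*(-1/3))*(-15) = -124/3*(-15) = 620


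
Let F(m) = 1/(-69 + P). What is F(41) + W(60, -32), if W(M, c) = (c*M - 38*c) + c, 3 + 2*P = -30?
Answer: -125858/171 ≈ -736.01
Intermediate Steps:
P = -33/2 (P = -3/2 + (½)*(-30) = -3/2 - 15 = -33/2 ≈ -16.500)
F(m) = -2/171 (F(m) = 1/(-69 - 33/2) = 1/(-171/2) = -2/171)
W(M, c) = -37*c + M*c (W(M, c) = (M*c - 38*c) + c = (-38*c + M*c) + c = -37*c + M*c)
F(41) + W(60, -32) = -2/171 - 32*(-37 + 60) = -2/171 - 32*23 = -2/171 - 736 = -125858/171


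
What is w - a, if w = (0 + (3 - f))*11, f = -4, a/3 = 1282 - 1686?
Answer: 1289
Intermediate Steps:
a = -1212 (a = 3*(1282 - 1686) = 3*(-404) = -1212)
w = 77 (w = (0 + (3 - 1*(-4)))*11 = (0 + (3 + 4))*11 = (0 + 7)*11 = 7*11 = 77)
w - a = 77 - 1*(-1212) = 77 + 1212 = 1289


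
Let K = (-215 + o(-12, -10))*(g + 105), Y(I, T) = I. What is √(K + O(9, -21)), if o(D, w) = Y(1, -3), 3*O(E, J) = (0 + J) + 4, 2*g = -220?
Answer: √9579/3 ≈ 32.624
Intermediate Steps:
g = -110 (g = (½)*(-220) = -110)
O(E, J) = 4/3 + J/3 (O(E, J) = ((0 + J) + 4)/3 = (J + 4)/3 = (4 + J)/3 = 4/3 + J/3)
o(D, w) = 1
K = 1070 (K = (-215 + 1)*(-110 + 105) = -214*(-5) = 1070)
√(K + O(9, -21)) = √(1070 + (4/3 + (⅓)*(-21))) = √(1070 + (4/3 - 7)) = √(1070 - 17/3) = √(3193/3) = √9579/3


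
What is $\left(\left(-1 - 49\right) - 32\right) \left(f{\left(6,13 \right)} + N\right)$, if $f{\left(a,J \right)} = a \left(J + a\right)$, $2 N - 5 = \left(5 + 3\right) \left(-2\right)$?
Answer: $-8897$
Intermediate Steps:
$N = - \frac{11}{2}$ ($N = \frac{5}{2} + \frac{\left(5 + 3\right) \left(-2\right)}{2} = \frac{5}{2} + \frac{8 \left(-2\right)}{2} = \frac{5}{2} + \frac{1}{2} \left(-16\right) = \frac{5}{2} - 8 = - \frac{11}{2} \approx -5.5$)
$\left(\left(-1 - 49\right) - 32\right) \left(f{\left(6,13 \right)} + N\right) = \left(\left(-1 - 49\right) - 32\right) \left(6 \left(13 + 6\right) - \frac{11}{2}\right) = \left(-50 - 32\right) \left(6 \cdot 19 - \frac{11}{2}\right) = - 82 \left(114 - \frac{11}{2}\right) = \left(-82\right) \frac{217}{2} = -8897$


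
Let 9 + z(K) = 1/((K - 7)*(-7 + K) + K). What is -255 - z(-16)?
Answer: -126199/513 ≈ -246.00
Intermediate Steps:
z(K) = -9 + 1/(K + (-7 + K)²) (z(K) = -9 + 1/((K - 7)*(-7 + K) + K) = -9 + 1/((-7 + K)*(-7 + K) + K) = -9 + 1/((-7 + K)² + K) = -9 + 1/(K + (-7 + K)²))
-255 - z(-16) = -255 - (1 - 9*(-16) - 9*(-7 - 16)²)/(-16 + (-7 - 16)²) = -255 - (1 + 144 - 9*(-23)²)/(-16 + (-23)²) = -255 - (1 + 144 - 9*529)/(-16 + 529) = -255 - (1 + 144 - 4761)/513 = -255 - (-4616)/513 = -255 - 1*(-4616/513) = -255 + 4616/513 = -126199/513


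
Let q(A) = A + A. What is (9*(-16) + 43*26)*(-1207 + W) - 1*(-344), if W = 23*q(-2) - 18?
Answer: -1282414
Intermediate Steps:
q(A) = 2*A
W = -110 (W = 23*(2*(-2)) - 18 = 23*(-4) - 18 = -92 - 18 = -110)
(9*(-16) + 43*26)*(-1207 + W) - 1*(-344) = (9*(-16) + 43*26)*(-1207 - 110) - 1*(-344) = (-144 + 1118)*(-1317) + 344 = 974*(-1317) + 344 = -1282758 + 344 = -1282414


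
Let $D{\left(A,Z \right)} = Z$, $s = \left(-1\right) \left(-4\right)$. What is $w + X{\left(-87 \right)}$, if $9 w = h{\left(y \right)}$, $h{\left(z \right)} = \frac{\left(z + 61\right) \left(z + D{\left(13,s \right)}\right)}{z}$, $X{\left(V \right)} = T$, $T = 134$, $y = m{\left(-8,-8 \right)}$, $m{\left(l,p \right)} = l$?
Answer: $\frac{2465}{18} \approx 136.94$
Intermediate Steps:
$s = 4$
$y = -8$
$X{\left(V \right)} = 134$
$h{\left(z \right)} = \frac{\left(4 + z\right) \left(61 + z\right)}{z}$ ($h{\left(z \right)} = \frac{\left(z + 61\right) \left(z + 4\right)}{z} = \frac{\left(61 + z\right) \left(4 + z\right)}{z} = \frac{\left(4 + z\right) \left(61 + z\right)}{z}$)
$w = \frac{53}{18}$ ($w = \frac{65 - 8 + \frac{244}{-8}}{9} = \frac{65 - 8 + 244 \left(- \frac{1}{8}\right)}{9} = \frac{65 - 8 - \frac{61}{2}}{9} = \frac{1}{9} \cdot \frac{53}{2} = \frac{53}{18} \approx 2.9444$)
$w + X{\left(-87 \right)} = \frac{53}{18} + 134 = \frac{2465}{18}$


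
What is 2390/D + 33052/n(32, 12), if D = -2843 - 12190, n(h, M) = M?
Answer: 41403503/15033 ≈ 2754.2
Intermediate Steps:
D = -15033
2390/D + 33052/n(32, 12) = 2390/(-15033) + 33052/12 = 2390*(-1/15033) + 33052*(1/12) = -2390/15033 + 8263/3 = 41403503/15033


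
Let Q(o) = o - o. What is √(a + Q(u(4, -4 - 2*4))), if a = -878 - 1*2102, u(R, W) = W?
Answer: 2*I*√745 ≈ 54.589*I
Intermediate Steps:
a = -2980 (a = -878 - 2102 = -2980)
Q(o) = 0
√(a + Q(u(4, -4 - 2*4))) = √(-2980 + 0) = √(-2980) = 2*I*√745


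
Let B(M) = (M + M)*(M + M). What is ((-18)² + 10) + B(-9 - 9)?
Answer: 1630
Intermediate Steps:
B(M) = 4*M² (B(M) = (2*M)*(2*M) = 4*M²)
((-18)² + 10) + B(-9 - 9) = ((-18)² + 10) + 4*(-9 - 9)² = (324 + 10) + 4*(-18)² = 334 + 4*324 = 334 + 1296 = 1630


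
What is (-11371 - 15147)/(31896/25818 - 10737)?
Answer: 114106954/46195995 ≈ 2.4701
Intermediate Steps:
(-11371 - 15147)/(31896/25818 - 10737) = -26518/(31896*(1/25818) - 10737) = -26518/(5316/4303 - 10737) = -26518/(-46195995/4303) = -26518*(-4303/46195995) = 114106954/46195995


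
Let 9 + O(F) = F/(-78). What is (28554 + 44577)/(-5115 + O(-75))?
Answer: -1901406/133199 ≈ -14.275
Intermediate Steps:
O(F) = -9 - F/78 (O(F) = -9 + F/(-78) = -9 + F*(-1/78) = -9 - F/78)
(28554 + 44577)/(-5115 + O(-75)) = (28554 + 44577)/(-5115 + (-9 - 1/78*(-75))) = 73131/(-5115 + (-9 + 25/26)) = 73131/(-5115 - 209/26) = 73131/(-133199/26) = 73131*(-26/133199) = -1901406/133199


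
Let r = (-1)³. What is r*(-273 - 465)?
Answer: 738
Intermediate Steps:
r = -1
r*(-273 - 465) = -(-273 - 465) = -1*(-738) = 738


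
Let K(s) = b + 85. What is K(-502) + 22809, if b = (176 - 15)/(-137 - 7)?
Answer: 3296575/144 ≈ 22893.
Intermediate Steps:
b = -161/144 (b = 161/(-144) = 161*(-1/144) = -161/144 ≈ -1.1181)
K(s) = 12079/144 (K(s) = -161/144 + 85 = 12079/144)
K(-502) + 22809 = 12079/144 + 22809 = 3296575/144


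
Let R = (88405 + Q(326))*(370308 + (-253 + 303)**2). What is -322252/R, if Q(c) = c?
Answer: -80563/8269906662 ≈ -9.7417e-6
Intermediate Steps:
R = 33079626648 (R = (88405 + 326)*(370308 + (-253 + 303)**2) = 88731*(370308 + 50**2) = 88731*(370308 + 2500) = 88731*372808 = 33079626648)
-322252/R = -322252/33079626648 = -322252*1/33079626648 = -80563/8269906662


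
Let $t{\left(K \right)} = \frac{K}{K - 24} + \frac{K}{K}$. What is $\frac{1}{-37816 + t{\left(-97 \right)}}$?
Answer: $- \frac{121}{4575518} \approx -2.6445 \cdot 10^{-5}$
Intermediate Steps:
$t{\left(K \right)} = 1 + \frac{K}{-24 + K}$ ($t{\left(K \right)} = \frac{K}{K - 24} + 1 = \frac{K}{-24 + K} + 1 = 1 + \frac{K}{-24 + K}$)
$\frac{1}{-37816 + t{\left(-97 \right)}} = \frac{1}{-37816 + \frac{2 \left(-12 - 97\right)}{-24 - 97}} = \frac{1}{-37816 + 2 \frac{1}{-121} \left(-109\right)} = \frac{1}{-37816 + 2 \left(- \frac{1}{121}\right) \left(-109\right)} = \frac{1}{-37816 + \frac{218}{121}} = \frac{1}{- \frac{4575518}{121}} = - \frac{121}{4575518}$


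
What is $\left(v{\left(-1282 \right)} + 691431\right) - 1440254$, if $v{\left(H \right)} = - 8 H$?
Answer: $-738567$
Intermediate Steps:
$\left(v{\left(-1282 \right)} + 691431\right) - 1440254 = \left(\left(-8\right) \left(-1282\right) + 691431\right) - 1440254 = \left(10256 + 691431\right) - 1440254 = 701687 - 1440254 = -738567$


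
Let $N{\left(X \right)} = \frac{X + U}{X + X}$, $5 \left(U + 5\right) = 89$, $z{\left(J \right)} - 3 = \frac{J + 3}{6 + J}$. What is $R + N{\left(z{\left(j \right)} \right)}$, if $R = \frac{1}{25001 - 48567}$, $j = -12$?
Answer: $\frac{1019207}{530235} \approx 1.9222$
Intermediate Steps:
$z{\left(J \right)} = 3 + \frac{3 + J}{6 + J}$ ($z{\left(J \right)} = 3 + \frac{J + 3}{6 + J} = 3 + \frac{3 + J}{6 + J}$)
$U = \frac{64}{5}$ ($U = -5 + \frac{1}{5} \cdot 89 = -5 + \frac{89}{5} = \frac{64}{5} \approx 12.8$)
$R = - \frac{1}{23566}$ ($R = \frac{1}{-23566} = - \frac{1}{23566} \approx -4.2434 \cdot 10^{-5}$)
$N{\left(X \right)} = \frac{\frac{64}{5} + X}{2 X}$ ($N{\left(X \right)} = \frac{X + \frac{64}{5}}{X + X} = \frac{\frac{64}{5} + X}{2 X}$)
$R + N{\left(z{\left(j \right)} \right)} = - \frac{1}{23566} + \frac{64 + 5 \frac{21 + 4 \left(-12\right)}{6 - 12}}{10 \frac{21 + 4 \left(-12\right)}{6 - 12}} = - \frac{1}{23566} + \frac{64 + 5 \frac{21 - 48}{-6}}{10 \frac{21 - 48}{-6}} = - \frac{1}{23566} + \frac{64 + 5 \left(\left(- \frac{1}{6}\right) \left(-27\right)\right)}{10 \left(\left(- \frac{1}{6}\right) \left(-27\right)\right)} = - \frac{1}{23566} + \frac{64 + 5 \cdot \frac{9}{2}}{10 \cdot \frac{9}{2}} = - \frac{1}{23566} + \frac{1}{10} \cdot \frac{2}{9} \left(64 + \frac{45}{2}\right) = - \frac{1}{23566} + \frac{1}{10} \cdot \frac{2}{9} \cdot \frac{173}{2} = - \frac{1}{23566} + \frac{173}{90} = \frac{1019207}{530235}$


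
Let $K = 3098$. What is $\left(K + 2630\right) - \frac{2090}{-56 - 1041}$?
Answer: $\frac{6285706}{1097} \approx 5729.9$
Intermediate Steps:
$\left(K + 2630\right) - \frac{2090}{-56 - 1041} = \left(3098 + 2630\right) - \frac{2090}{-56 - 1041} = 5728 - \frac{2090}{-56 - 1041} = 5728 - \frac{2090}{-1097} = 5728 - - \frac{2090}{1097} = 5728 + \frac{2090}{1097} = \frac{6285706}{1097}$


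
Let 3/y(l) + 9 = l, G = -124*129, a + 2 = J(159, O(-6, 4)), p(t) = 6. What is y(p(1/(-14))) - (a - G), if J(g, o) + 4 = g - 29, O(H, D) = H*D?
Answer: -16121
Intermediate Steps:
O(H, D) = D*H
J(g, o) = -33 + g (J(g, o) = -4 + (g - 29) = -4 + (-29 + g) = -33 + g)
a = 124 (a = -2 + (-33 + 159) = -2 + 126 = 124)
G = -15996
y(l) = 3/(-9 + l)
y(p(1/(-14))) - (a - G) = 3/(-9 + 6) - (124 - 1*(-15996)) = 3/(-3) - (124 + 15996) = 3*(-⅓) - 1*16120 = -1 - 16120 = -16121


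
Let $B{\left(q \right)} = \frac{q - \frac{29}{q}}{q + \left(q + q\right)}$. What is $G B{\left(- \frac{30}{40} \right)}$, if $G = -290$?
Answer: $\frac{131950}{27} \approx 4887.0$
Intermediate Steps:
$B{\left(q \right)} = \frac{q - \frac{29}{q}}{3 q}$ ($B{\left(q \right)} = \frac{q - \frac{29}{q}}{q + 2 q} = \frac{q - \frac{29}{q}}{3 q}$)
$G B{\left(- \frac{30}{40} \right)} = - 290 \frac{-29 + \left(- \frac{30}{40}\right)^{2}}{3 \cdot \frac{9}{16}} = - 290 \frac{-29 + \left(\left(-30\right) \frac{1}{40}\right)^{2}}{3 \cdot \frac{9}{16}} = - 290 \frac{-29 + \left(- \frac{3}{4}\right)^{2}}{3 \cdot \frac{9}{16}} = - 290 \cdot \frac{1}{3} \cdot \frac{16}{9} \left(-29 + \frac{9}{16}\right) = - 290 \cdot \frac{1}{3} \cdot \frac{16}{9} \left(- \frac{455}{16}\right) = \left(-290\right) \left(- \frac{455}{27}\right) = \frac{131950}{27}$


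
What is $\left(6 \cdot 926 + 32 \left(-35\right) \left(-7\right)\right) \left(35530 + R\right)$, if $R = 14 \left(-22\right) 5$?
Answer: $455330040$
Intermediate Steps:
$R = -1540$ ($R = \left(-308\right) 5 = -1540$)
$\left(6 \cdot 926 + 32 \left(-35\right) \left(-7\right)\right) \left(35530 + R\right) = \left(6 \cdot 926 + 32 \left(-35\right) \left(-7\right)\right) \left(35530 - 1540\right) = \left(5556 - -7840\right) 33990 = \left(5556 + 7840\right) 33990 = 13396 \cdot 33990 = 455330040$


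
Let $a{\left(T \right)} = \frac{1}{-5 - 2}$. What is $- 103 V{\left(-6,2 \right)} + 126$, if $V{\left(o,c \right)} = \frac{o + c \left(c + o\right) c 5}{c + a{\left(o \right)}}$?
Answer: $\frac{63644}{13} \approx 4895.7$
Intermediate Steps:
$a{\left(T \right)} = - \frac{1}{7}$ ($a{\left(T \right)} = \frac{1}{-7} = - \frac{1}{7}$)
$V{\left(o,c \right)} = \frac{o + 5 c^{2} \left(c + o\right)}{- \frac{1}{7} + c}$ ($V{\left(o,c \right)} = \frac{o + c \left(c + o\right) c 5}{c - \frac{1}{7}} = \frac{o + c c \left(c + o\right) 5}{- \frac{1}{7} + c} = \frac{o + c^{2} \left(c + o\right) 5}{- \frac{1}{7} + c} = \frac{o + 5 c^{2} \left(c + o\right)}{- \frac{1}{7} + c}$)
$- 103 V{\left(-6,2 \right)} + 126 = - 103 \frac{7 \left(-6 + 5 \cdot 2^{3} + 5 \left(-6\right) 2^{2}\right)}{-1 + 7 \cdot 2} + 126 = - 103 \frac{7 \left(-6 + 5 \cdot 8 + 5 \left(-6\right) 4\right)}{-1 + 14} + 126 = - 103 \frac{7 \left(-6 + 40 - 120\right)}{13} + 126 = - 103 \cdot 7 \cdot \frac{1}{13} \left(-86\right) + 126 = \left(-103\right) \left(- \frac{602}{13}\right) + 126 = \frac{62006}{13} + 126 = \frac{63644}{13}$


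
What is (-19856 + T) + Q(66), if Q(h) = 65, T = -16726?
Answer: -36517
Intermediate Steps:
(-19856 + T) + Q(66) = (-19856 - 16726) + 65 = -36582 + 65 = -36517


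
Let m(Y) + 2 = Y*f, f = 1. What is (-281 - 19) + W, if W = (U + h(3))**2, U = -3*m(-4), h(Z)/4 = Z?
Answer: 600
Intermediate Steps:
m(Y) = -2 + Y (m(Y) = -2 + Y*1 = -2 + Y)
h(Z) = 4*Z
U = 18 (U = -3*(-2 - 4) = -3*(-6) = 18)
W = 900 (W = (18 + 4*3)**2 = (18 + 12)**2 = 30**2 = 900)
(-281 - 19) + W = (-281 - 19) + 900 = -300 + 900 = 600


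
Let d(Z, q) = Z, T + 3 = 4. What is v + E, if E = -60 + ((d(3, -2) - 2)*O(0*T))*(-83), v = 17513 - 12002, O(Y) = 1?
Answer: 5368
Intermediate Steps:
T = 1 (T = -3 + 4 = 1)
v = 5511
E = -143 (E = -60 + ((3 - 2)*1)*(-83) = -60 + (1*1)*(-83) = -60 + 1*(-83) = -60 - 83 = -143)
v + E = 5511 - 143 = 5368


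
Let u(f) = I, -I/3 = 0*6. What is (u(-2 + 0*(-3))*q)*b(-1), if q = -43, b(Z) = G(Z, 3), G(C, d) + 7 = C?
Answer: 0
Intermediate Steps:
G(C, d) = -7 + C
I = 0 (I = -0*6 = -3*0 = 0)
b(Z) = -7 + Z
u(f) = 0
(u(-2 + 0*(-3))*q)*b(-1) = (0*(-43))*(-7 - 1) = 0*(-8) = 0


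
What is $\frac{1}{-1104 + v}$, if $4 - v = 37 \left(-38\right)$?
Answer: $\frac{1}{306} \approx 0.003268$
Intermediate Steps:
$v = 1410$ ($v = 4 - 37 \left(-38\right) = 4 - -1406 = 4 + 1406 = 1410$)
$\frac{1}{-1104 + v} = \frac{1}{-1104 + 1410} = \frac{1}{306}$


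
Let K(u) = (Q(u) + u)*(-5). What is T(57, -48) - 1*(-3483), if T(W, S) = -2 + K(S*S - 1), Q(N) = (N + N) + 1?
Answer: -31069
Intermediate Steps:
Q(N) = 1 + 2*N (Q(N) = 2*N + 1 = 1 + 2*N)
K(u) = -5 - 15*u (K(u) = ((1 + 2*u) + u)*(-5) = (1 + 3*u)*(-5) = -5 - 15*u)
T(W, S) = 8 - 15*S² (T(W, S) = -2 + (-5 - 15*(S*S - 1)) = -2 + (-5 - 15*(S² - 1)) = -2 + (-5 - 15*(-1 + S²)) = -2 + (-5 + (15 - 15*S²)) = -2 + (10 - 15*S²) = 8 - 15*S²)
T(57, -48) - 1*(-3483) = (8 - 15*(-48)²) - 1*(-3483) = (8 - 15*2304) + 3483 = (8 - 34560) + 3483 = -34552 + 3483 = -31069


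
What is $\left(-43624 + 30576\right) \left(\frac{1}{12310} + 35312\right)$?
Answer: $- \frac{2835922263804}{6155} \approx -4.6075 \cdot 10^{8}$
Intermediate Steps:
$\left(-43624 + 30576\right) \left(\frac{1}{12310} + 35312\right) = - 13048 \left(\frac{1}{12310} + 35312\right) = \left(-13048\right) \frac{434690721}{12310} = - \frac{2835922263804}{6155}$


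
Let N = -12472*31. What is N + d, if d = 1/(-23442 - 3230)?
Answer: -10312248705/26672 ≈ -3.8663e+5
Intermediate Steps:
N = -386632
d = -1/26672 (d = 1/(-26672) = -1/26672 ≈ -3.7492e-5)
N + d = -386632 - 1/26672 = -10312248705/26672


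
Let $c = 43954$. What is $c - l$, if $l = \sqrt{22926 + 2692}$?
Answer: $43954 - \sqrt{25618} \approx 43794.0$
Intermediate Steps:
$l = \sqrt{25618} \approx 160.06$
$c - l = 43954 - \sqrt{25618}$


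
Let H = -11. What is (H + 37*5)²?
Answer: 30276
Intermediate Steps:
(H + 37*5)² = (-11 + 37*5)² = (-11 + 185)² = 174² = 30276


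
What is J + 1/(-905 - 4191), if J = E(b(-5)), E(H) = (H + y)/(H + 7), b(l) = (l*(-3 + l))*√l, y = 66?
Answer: 43114303/41017704 - 2360*I*√5/8049 ≈ 1.0511 - 0.65562*I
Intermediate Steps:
b(l) = l^(3/2)*(-3 + l)
E(H) = (66 + H)/(7 + H) (E(H) = (H + 66)/(H + 7) = (66 + H)/(7 + H))
J = (66 + 40*I*√5)/(7 + 40*I*√5) (J = (66 + (-5)^(3/2)*(-3 - 5))/(7 + (-5)^(3/2)*(-3 - 5)) = (66 - 5*I*√5*(-8))/(7 - 5*I*√5*(-8)) = (66 + 40*I*√5)/(7 + 40*I*√5) ≈ 1.0513 - 0.65562*I)
J + 1/(-905 - 4191) = (8462/8049 - 2360*I*√5/8049) + 1/(-905 - 4191) = (8462/8049 - 2360*I*√5/8049) + 1/(-5096) = (8462/8049 - 2360*I*√5/8049) - 1/5096 = 43114303/41017704 - 2360*I*√5/8049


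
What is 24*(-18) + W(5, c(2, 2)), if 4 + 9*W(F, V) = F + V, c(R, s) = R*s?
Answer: -3883/9 ≈ -431.44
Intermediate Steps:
W(F, V) = -4/9 + F/9 + V/9 (W(F, V) = -4/9 + (F + V)/9 = -4/9 + (F/9 + V/9) = -4/9 + F/9 + V/9)
24*(-18) + W(5, c(2, 2)) = 24*(-18) + (-4/9 + (1/9)*5 + (2*2)/9) = -432 + (-4/9 + 5/9 + (1/9)*4) = -432 + (-4/9 + 5/9 + 4/9) = -432 + 5/9 = -3883/9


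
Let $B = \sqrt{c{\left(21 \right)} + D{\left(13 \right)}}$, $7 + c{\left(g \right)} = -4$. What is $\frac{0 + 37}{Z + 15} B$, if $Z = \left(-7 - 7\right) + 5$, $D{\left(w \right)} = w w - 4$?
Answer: $\frac{37 \sqrt{154}}{6} \approx 76.526$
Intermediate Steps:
$D{\left(w \right)} = -4 + w^{2}$ ($D{\left(w \right)} = w^{2} - 4 = -4 + w^{2}$)
$c{\left(g \right)} = -11$ ($c{\left(g \right)} = -7 - 4 = -11$)
$B = \sqrt{154}$ ($B = \sqrt{-11 - \left(4 - 13^{2}\right)} = \sqrt{-11 + \left(-4 + 169\right)} = \sqrt{-11 + 165} = \sqrt{154} \approx 12.41$)
$Z = -9$ ($Z = -14 + 5 = -9$)
$\frac{0 + 37}{Z + 15} B = \frac{0 + 37}{-9 + 15} \sqrt{154} = \frac{37}{6} \sqrt{154} = 37 \cdot \frac{1}{6} \sqrt{154} = \frac{37 \sqrt{154}}{6}$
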